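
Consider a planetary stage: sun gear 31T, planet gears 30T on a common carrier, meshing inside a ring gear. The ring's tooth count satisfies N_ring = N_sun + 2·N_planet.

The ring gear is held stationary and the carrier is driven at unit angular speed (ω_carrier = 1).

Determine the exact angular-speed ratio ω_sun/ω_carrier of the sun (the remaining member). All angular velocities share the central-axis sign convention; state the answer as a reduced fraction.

N_ring = 31 + 2·30 = 91
31(ω_s−ω_c) = −91(ω_r−ω_c),  ω_r=0, ω_c=1
ω_s = 1 − (91/31)(0−1) = 122/31
ω_s/ω_c = 122/31

122/31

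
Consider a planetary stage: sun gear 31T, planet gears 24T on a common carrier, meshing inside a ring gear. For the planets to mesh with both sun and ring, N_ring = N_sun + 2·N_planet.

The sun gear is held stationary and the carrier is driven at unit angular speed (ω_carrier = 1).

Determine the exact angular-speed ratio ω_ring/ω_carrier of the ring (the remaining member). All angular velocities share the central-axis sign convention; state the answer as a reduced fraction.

110/79

N_ring = 31 + 2·24 = 79
31(ω_s−ω_c) = −79(ω_r−ω_c),  ω_s=0, ω_c=1
ω_r = 1 − (31/79)(0−1) = 110/79
ω_r/ω_c = 110/79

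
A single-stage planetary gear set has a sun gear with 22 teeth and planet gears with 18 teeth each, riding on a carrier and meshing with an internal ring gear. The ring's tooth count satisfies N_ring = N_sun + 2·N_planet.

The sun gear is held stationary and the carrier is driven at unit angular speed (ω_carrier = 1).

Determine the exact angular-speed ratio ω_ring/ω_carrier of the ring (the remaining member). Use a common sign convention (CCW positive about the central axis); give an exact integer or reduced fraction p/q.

40/29

N_ring = 22 + 2·18 = 58
22(ω_s−ω_c) = −58(ω_r−ω_c),  ω_s=0, ω_c=1
ω_r = 1 − (22/58)(0−1) = 40/29
ω_r/ω_c = 40/29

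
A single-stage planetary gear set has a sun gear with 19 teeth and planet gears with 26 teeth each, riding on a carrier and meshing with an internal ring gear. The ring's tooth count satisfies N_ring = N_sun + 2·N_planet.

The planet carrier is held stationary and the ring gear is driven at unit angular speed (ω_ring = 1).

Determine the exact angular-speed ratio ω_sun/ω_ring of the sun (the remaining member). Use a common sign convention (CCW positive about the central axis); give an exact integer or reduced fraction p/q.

-71/19

N_ring = 19 + 2·26 = 71
19(ω_s−ω_c) = −71(ω_r−ω_c),  ω_c=0, ω_r=1
ω_s = 0 − (71/19)(1−0) = -71/19
ω_s/ω_r = -71/19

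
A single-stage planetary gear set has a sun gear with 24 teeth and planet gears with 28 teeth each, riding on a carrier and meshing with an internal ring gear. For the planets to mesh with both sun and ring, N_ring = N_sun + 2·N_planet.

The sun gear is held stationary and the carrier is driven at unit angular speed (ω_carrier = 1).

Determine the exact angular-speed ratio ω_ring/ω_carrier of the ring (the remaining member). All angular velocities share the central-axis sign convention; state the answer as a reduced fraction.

N_ring = 24 + 2·28 = 80
24(ω_s−ω_c) = −80(ω_r−ω_c),  ω_s=0, ω_c=1
ω_r = 1 − (24/80)(0−1) = 13/10
ω_r/ω_c = 13/10

13/10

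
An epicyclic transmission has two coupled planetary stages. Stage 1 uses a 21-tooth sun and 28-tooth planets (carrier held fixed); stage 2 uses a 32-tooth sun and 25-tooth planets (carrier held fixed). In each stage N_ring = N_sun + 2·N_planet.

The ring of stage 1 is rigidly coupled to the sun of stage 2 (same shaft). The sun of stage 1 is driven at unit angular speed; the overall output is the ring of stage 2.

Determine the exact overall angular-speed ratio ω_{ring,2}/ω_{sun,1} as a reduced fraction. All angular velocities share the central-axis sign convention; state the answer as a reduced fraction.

48/451

Stage 1: N_ring = 21 + 2·28 = 77
Stage 1: 21(ω_s−ω_c) = −77(ω_r−ω_c),  ω_c=0, ω_s=1
Stage 1: ω_r = 0 − (21/77)(1−0) = -3/11
  ⇒ ω_r¹/ω_s¹ = -3/11
Stage 2: N_ring = 32 + 2·25 = 82
Stage 2: 32(ω_s−ω_c) = −82(ω_r−ω_c),  ω_c=0, ω_s=1
Stage 2: ω_r = 0 − (32/82)(1−0) = -16/41
  ⇒ ω_r²/ω_s² = -16/41
Coupling ω_s² = ω_r¹ ⇒ overall = -3/11 × -16/41 = 48/451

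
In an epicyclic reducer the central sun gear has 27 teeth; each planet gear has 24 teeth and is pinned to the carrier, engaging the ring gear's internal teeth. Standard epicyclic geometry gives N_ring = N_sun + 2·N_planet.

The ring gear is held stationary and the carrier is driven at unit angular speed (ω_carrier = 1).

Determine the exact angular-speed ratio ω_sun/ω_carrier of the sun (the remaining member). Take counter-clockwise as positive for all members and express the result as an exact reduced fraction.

34/9

N_ring = 27 + 2·24 = 75
27(ω_s−ω_c) = −75(ω_r−ω_c),  ω_r=0, ω_c=1
ω_s = 1 − (75/27)(0−1) = 34/9
ω_s/ω_c = 34/9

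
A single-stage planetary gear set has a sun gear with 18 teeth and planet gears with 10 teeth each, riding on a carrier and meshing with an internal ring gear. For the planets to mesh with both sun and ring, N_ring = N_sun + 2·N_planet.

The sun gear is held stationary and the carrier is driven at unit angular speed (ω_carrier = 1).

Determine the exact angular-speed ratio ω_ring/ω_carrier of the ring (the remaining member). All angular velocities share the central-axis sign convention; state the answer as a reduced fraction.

N_ring = 18 + 2·10 = 38
18(ω_s−ω_c) = −38(ω_r−ω_c),  ω_s=0, ω_c=1
ω_r = 1 − (18/38)(0−1) = 28/19
ω_r/ω_c = 28/19

28/19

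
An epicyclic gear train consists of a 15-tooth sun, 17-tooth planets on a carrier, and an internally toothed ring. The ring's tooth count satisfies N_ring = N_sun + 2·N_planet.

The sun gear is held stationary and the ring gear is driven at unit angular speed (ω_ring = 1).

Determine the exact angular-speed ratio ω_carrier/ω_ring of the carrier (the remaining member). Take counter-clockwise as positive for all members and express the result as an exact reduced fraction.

N_ring = 15 + 2·17 = 49
15(ω_s−ω_c) = −49(ω_r−ω_c),  ω_s=0, ω_r=1
15(0−ω_c) = −49(1−ω_c)  ⇒  64ω_c = 49  ⇒  ω_c = 49/64
ω_c/ω_r = 49/64

49/64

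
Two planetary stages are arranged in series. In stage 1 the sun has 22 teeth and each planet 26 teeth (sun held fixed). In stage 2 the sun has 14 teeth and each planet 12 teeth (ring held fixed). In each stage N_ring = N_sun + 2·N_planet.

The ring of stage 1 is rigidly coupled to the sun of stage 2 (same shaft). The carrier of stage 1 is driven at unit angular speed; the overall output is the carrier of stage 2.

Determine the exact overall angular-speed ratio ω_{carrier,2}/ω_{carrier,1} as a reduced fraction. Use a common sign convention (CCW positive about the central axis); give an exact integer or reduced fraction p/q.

Stage 1: N_ring = 22 + 2·26 = 74
Stage 1: 22(ω_s−ω_c) = −74(ω_r−ω_c),  ω_s=0, ω_c=1
Stage 1: ω_r = 1 − (22/74)(0−1) = 48/37
  ⇒ ω_r¹/ω_c¹ = 48/37
Stage 2: N_ring = 14 + 2·12 = 38
Stage 2: 14(ω_s−ω_c) = −38(ω_r−ω_c),  ω_r=0, ω_s=1
Stage 2: 14(1−ω_c) = −38(0−ω_c)  ⇒  52ω_c = 14  ⇒  ω_c = 7/26
  ⇒ ω_c²/ω_s² = 7/26
Coupling ω_s² = ω_r¹ ⇒ overall = 48/37 × 7/26 = 168/481

168/481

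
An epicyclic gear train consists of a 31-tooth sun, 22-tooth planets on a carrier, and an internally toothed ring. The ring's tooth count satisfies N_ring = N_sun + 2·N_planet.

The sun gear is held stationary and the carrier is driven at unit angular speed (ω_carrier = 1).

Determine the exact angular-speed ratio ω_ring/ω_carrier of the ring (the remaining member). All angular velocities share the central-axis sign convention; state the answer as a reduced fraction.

N_ring = 31 + 2·22 = 75
31(ω_s−ω_c) = −75(ω_r−ω_c),  ω_s=0, ω_c=1
ω_r = 1 − (31/75)(0−1) = 106/75
ω_r/ω_c = 106/75

106/75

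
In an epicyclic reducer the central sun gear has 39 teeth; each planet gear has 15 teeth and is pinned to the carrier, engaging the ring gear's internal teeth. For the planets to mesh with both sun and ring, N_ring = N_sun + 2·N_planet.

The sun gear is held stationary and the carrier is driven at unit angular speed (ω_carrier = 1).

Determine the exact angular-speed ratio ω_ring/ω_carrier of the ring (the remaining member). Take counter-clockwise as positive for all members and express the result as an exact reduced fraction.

36/23

N_ring = 39 + 2·15 = 69
39(ω_s−ω_c) = −69(ω_r−ω_c),  ω_s=0, ω_c=1
ω_r = 1 − (39/69)(0−1) = 36/23
ω_r/ω_c = 36/23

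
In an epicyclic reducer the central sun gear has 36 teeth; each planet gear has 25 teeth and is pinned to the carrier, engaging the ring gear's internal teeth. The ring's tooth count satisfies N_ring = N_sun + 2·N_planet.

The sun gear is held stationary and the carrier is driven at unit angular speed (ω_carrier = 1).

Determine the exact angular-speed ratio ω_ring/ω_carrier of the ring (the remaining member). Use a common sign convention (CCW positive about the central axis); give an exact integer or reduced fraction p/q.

N_ring = 36 + 2·25 = 86
36(ω_s−ω_c) = −86(ω_r−ω_c),  ω_s=0, ω_c=1
ω_r = 1 − (36/86)(0−1) = 61/43
ω_r/ω_c = 61/43

61/43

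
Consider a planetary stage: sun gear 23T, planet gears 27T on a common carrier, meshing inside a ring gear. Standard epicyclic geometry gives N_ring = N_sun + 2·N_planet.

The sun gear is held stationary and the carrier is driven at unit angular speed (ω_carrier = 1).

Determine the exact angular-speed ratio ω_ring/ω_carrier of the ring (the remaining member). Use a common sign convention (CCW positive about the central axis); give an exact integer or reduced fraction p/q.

N_ring = 23 + 2·27 = 77
23(ω_s−ω_c) = −77(ω_r−ω_c),  ω_s=0, ω_c=1
ω_r = 1 − (23/77)(0−1) = 100/77
ω_r/ω_c = 100/77

100/77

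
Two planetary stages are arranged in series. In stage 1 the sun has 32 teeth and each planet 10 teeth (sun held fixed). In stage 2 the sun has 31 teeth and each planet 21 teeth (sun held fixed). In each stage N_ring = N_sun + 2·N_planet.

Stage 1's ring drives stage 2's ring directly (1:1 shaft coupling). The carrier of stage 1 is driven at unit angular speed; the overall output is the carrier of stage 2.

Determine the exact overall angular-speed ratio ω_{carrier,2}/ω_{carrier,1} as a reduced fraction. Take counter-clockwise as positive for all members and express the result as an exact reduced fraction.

1533/1352

Stage 1: N_ring = 32 + 2·10 = 52
Stage 1: 32(ω_s−ω_c) = −52(ω_r−ω_c),  ω_s=0, ω_c=1
Stage 1: ω_r = 1 − (32/52)(0−1) = 21/13
  ⇒ ω_r¹/ω_c¹ = 21/13
Stage 2: N_ring = 31 + 2·21 = 73
Stage 2: 31(ω_s−ω_c) = −73(ω_r−ω_c),  ω_s=0, ω_r=1
Stage 2: 31(0−ω_c) = −73(1−ω_c)  ⇒  104ω_c = 73  ⇒  ω_c = 73/104
  ⇒ ω_c²/ω_r² = 73/104
Coupling ω_r² = ω_r¹ ⇒ overall = 21/13 × 73/104 = 1533/1352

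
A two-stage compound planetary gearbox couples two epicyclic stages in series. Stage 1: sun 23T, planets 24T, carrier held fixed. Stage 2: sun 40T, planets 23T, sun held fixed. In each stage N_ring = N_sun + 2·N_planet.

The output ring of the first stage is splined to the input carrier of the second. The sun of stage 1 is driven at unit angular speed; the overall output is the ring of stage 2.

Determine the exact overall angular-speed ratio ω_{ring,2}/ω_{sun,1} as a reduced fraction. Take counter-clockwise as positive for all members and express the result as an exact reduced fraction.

-1449/3053

Stage 1: N_ring = 23 + 2·24 = 71
Stage 1: 23(ω_s−ω_c) = −71(ω_r−ω_c),  ω_c=0, ω_s=1
Stage 1: ω_r = 0 − (23/71)(1−0) = -23/71
  ⇒ ω_r¹/ω_s¹ = -23/71
Stage 2: N_ring = 40 + 2·23 = 86
Stage 2: 40(ω_s−ω_c) = −86(ω_r−ω_c),  ω_s=0, ω_c=1
Stage 2: ω_r = 1 − (40/86)(0−1) = 63/43
  ⇒ ω_r²/ω_c² = 63/43
Coupling ω_c² = ω_r¹ ⇒ overall = -23/71 × 63/43 = -1449/3053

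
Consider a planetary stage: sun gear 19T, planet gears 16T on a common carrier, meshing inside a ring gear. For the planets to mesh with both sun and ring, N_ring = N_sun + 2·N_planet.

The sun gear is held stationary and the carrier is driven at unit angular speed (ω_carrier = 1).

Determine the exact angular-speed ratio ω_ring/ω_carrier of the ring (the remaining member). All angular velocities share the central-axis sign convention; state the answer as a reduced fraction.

70/51

N_ring = 19 + 2·16 = 51
19(ω_s−ω_c) = −51(ω_r−ω_c),  ω_s=0, ω_c=1
ω_r = 1 − (19/51)(0−1) = 70/51
ω_r/ω_c = 70/51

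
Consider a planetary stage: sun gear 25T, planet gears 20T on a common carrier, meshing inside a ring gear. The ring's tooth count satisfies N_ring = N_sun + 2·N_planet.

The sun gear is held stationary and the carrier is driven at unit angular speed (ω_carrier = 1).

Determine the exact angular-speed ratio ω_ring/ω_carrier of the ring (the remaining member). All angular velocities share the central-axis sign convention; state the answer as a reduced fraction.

N_ring = 25 + 2·20 = 65
25(ω_s−ω_c) = −65(ω_r−ω_c),  ω_s=0, ω_c=1
ω_r = 1 − (25/65)(0−1) = 18/13
ω_r/ω_c = 18/13

18/13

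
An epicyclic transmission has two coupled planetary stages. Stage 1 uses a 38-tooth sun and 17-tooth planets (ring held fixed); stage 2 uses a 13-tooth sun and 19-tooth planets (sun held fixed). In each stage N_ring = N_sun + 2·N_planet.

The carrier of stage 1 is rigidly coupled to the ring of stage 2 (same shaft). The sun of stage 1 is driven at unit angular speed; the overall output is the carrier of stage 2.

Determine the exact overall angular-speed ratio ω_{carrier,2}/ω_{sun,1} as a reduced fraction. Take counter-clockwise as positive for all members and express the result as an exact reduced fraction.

969/3520

Stage 1: N_ring = 38 + 2·17 = 72
Stage 1: 38(ω_s−ω_c) = −72(ω_r−ω_c),  ω_r=0, ω_s=1
Stage 1: 38(1−ω_c) = −72(0−ω_c)  ⇒  110ω_c = 38  ⇒  ω_c = 19/55
  ⇒ ω_c¹/ω_s¹ = 19/55
Stage 2: N_ring = 13 + 2·19 = 51
Stage 2: 13(ω_s−ω_c) = −51(ω_r−ω_c),  ω_s=0, ω_r=1
Stage 2: 13(0−ω_c) = −51(1−ω_c)  ⇒  64ω_c = 51  ⇒  ω_c = 51/64
  ⇒ ω_c²/ω_r² = 51/64
Coupling ω_r² = ω_c¹ ⇒ overall = 19/55 × 51/64 = 969/3520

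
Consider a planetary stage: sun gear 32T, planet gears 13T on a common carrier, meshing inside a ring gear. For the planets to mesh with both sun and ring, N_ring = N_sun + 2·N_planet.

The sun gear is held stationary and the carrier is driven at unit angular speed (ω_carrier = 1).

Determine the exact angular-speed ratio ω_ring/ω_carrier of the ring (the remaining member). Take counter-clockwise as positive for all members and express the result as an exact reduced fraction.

N_ring = 32 + 2·13 = 58
32(ω_s−ω_c) = −58(ω_r−ω_c),  ω_s=0, ω_c=1
ω_r = 1 − (32/58)(0−1) = 45/29
ω_r/ω_c = 45/29

45/29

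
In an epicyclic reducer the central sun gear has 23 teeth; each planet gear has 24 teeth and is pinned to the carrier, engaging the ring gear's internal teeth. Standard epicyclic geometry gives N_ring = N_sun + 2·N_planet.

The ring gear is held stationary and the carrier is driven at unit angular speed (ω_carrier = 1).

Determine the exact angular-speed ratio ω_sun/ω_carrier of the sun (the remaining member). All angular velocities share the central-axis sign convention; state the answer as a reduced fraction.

N_ring = 23 + 2·24 = 71
23(ω_s−ω_c) = −71(ω_r−ω_c),  ω_r=0, ω_c=1
ω_s = 1 − (71/23)(0−1) = 94/23
ω_s/ω_c = 94/23

94/23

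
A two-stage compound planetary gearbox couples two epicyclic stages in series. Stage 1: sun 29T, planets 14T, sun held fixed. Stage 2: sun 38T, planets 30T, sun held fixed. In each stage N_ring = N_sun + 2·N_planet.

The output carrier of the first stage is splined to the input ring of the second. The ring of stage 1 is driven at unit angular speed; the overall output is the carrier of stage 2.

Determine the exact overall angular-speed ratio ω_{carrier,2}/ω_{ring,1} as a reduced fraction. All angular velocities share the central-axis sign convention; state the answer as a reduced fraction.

Stage 1: N_ring = 29 + 2·14 = 57
Stage 1: 29(ω_s−ω_c) = −57(ω_r−ω_c),  ω_s=0, ω_r=1
Stage 1: 29(0−ω_c) = −57(1−ω_c)  ⇒  86ω_c = 57  ⇒  ω_c = 57/86
  ⇒ ω_c¹/ω_r¹ = 57/86
Stage 2: N_ring = 38 + 2·30 = 98
Stage 2: 38(ω_s−ω_c) = −98(ω_r−ω_c),  ω_s=0, ω_r=1
Stage 2: 38(0−ω_c) = −98(1−ω_c)  ⇒  136ω_c = 98  ⇒  ω_c = 49/68
  ⇒ ω_c²/ω_r² = 49/68
Coupling ω_r² = ω_c¹ ⇒ overall = 57/86 × 49/68 = 2793/5848

2793/5848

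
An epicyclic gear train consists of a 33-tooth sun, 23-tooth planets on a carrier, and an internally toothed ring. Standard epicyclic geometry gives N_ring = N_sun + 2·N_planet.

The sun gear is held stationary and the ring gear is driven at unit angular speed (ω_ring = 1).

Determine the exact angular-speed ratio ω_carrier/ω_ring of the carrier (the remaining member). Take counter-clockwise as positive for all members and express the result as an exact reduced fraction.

79/112

N_ring = 33 + 2·23 = 79
33(ω_s−ω_c) = −79(ω_r−ω_c),  ω_s=0, ω_r=1
33(0−ω_c) = −79(1−ω_c)  ⇒  112ω_c = 79  ⇒  ω_c = 79/112
ω_c/ω_r = 79/112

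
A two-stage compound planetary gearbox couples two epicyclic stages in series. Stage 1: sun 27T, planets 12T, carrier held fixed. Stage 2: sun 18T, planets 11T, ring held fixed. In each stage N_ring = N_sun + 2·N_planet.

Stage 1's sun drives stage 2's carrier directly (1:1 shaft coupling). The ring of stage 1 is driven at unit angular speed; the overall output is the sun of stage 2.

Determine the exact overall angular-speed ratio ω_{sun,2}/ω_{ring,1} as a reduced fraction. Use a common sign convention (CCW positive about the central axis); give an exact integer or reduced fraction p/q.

Stage 1: N_ring = 27 + 2·12 = 51
Stage 1: 27(ω_s−ω_c) = −51(ω_r−ω_c),  ω_c=0, ω_r=1
Stage 1: ω_s = 0 − (51/27)(1−0) = -17/9
  ⇒ ω_s¹/ω_r¹ = -17/9
Stage 2: N_ring = 18 + 2·11 = 40
Stage 2: 18(ω_s−ω_c) = −40(ω_r−ω_c),  ω_r=0, ω_c=1
Stage 2: ω_s = 1 − (40/18)(0−1) = 29/9
  ⇒ ω_s²/ω_c² = 29/9
Coupling ω_c² = ω_s¹ ⇒ overall = -17/9 × 29/9 = -493/81

-493/81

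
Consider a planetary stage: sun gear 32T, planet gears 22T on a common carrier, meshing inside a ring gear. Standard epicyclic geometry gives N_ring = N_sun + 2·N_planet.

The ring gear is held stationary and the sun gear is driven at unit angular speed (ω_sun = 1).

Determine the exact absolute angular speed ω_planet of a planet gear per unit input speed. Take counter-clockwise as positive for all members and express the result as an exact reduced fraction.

N_ring = 32 + 2·22 = 76
32(ω_s−ω_c) = −76(ω_r−ω_c),  ω_r=0, ω_s=1
32(1−ω_c) = −76(0−ω_c)  ⇒  108ω_c = 32  ⇒  ω_c = 8/27
sun–planet: 32·(1−8/27) = −22·(ω_p−ω_c)  ⇒  ω_p−ω_c = −(32/22)·(19/27) = -304/297
ω_p = 8/27 − 304/297 = -8/11

-8/11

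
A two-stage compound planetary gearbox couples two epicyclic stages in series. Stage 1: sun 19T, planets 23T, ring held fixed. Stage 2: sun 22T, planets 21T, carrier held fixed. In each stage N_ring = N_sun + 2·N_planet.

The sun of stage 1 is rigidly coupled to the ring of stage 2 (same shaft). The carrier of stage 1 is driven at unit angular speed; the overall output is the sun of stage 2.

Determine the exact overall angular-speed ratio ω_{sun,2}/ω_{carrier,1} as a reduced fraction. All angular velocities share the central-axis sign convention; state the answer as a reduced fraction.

-2688/209

Stage 1: N_ring = 19 + 2·23 = 65
Stage 1: 19(ω_s−ω_c) = −65(ω_r−ω_c),  ω_r=0, ω_c=1
Stage 1: ω_s = 1 − (65/19)(0−1) = 84/19
  ⇒ ω_s¹/ω_c¹ = 84/19
Stage 2: N_ring = 22 + 2·21 = 64
Stage 2: 22(ω_s−ω_c) = −64(ω_r−ω_c),  ω_c=0, ω_r=1
Stage 2: ω_s = 0 − (64/22)(1−0) = -32/11
  ⇒ ω_s²/ω_r² = -32/11
Coupling ω_r² = ω_s¹ ⇒ overall = 84/19 × -32/11 = -2688/209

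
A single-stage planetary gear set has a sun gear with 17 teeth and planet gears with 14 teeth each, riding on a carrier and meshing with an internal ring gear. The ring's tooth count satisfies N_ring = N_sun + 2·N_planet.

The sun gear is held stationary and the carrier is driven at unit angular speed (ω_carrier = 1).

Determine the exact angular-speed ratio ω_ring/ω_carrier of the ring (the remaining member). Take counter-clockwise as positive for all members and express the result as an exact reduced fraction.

N_ring = 17 + 2·14 = 45
17(ω_s−ω_c) = −45(ω_r−ω_c),  ω_s=0, ω_c=1
ω_r = 1 − (17/45)(0−1) = 62/45
ω_r/ω_c = 62/45

62/45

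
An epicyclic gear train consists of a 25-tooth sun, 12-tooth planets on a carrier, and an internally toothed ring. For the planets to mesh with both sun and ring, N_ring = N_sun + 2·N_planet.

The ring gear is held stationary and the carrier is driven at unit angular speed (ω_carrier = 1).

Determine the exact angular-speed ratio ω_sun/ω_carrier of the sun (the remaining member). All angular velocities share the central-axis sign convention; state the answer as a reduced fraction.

N_ring = 25 + 2·12 = 49
25(ω_s−ω_c) = −49(ω_r−ω_c),  ω_r=0, ω_c=1
ω_s = 1 − (49/25)(0−1) = 74/25
ω_s/ω_c = 74/25

74/25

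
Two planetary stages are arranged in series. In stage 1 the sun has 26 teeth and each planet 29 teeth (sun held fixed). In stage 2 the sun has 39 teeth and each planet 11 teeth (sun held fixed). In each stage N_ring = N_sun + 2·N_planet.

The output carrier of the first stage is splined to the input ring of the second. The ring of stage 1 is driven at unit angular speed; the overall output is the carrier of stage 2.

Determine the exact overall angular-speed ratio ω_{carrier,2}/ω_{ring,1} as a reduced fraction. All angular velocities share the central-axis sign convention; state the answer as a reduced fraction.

1281/2750

Stage 1: N_ring = 26 + 2·29 = 84
Stage 1: 26(ω_s−ω_c) = −84(ω_r−ω_c),  ω_s=0, ω_r=1
Stage 1: 26(0−ω_c) = −84(1−ω_c)  ⇒  110ω_c = 84  ⇒  ω_c = 42/55
  ⇒ ω_c¹/ω_r¹ = 42/55
Stage 2: N_ring = 39 + 2·11 = 61
Stage 2: 39(ω_s−ω_c) = −61(ω_r−ω_c),  ω_s=0, ω_r=1
Stage 2: 39(0−ω_c) = −61(1−ω_c)  ⇒  100ω_c = 61  ⇒  ω_c = 61/100
  ⇒ ω_c²/ω_r² = 61/100
Coupling ω_r² = ω_c¹ ⇒ overall = 42/55 × 61/100 = 1281/2750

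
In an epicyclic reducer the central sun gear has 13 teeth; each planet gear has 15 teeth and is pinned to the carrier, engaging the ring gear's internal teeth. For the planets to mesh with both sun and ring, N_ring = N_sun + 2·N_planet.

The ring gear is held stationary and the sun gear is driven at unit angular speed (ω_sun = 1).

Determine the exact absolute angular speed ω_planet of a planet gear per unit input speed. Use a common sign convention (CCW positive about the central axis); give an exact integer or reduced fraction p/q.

N_ring = 13 + 2·15 = 43
13(ω_s−ω_c) = −43(ω_r−ω_c),  ω_r=0, ω_s=1
13(1−ω_c) = −43(0−ω_c)  ⇒  56ω_c = 13  ⇒  ω_c = 13/56
sun–planet: 13·(1−13/56) = −15·(ω_p−ω_c)  ⇒  ω_p−ω_c = −(13/15)·(43/56) = -559/840
ω_p = 13/56 − 559/840 = -13/30

-13/30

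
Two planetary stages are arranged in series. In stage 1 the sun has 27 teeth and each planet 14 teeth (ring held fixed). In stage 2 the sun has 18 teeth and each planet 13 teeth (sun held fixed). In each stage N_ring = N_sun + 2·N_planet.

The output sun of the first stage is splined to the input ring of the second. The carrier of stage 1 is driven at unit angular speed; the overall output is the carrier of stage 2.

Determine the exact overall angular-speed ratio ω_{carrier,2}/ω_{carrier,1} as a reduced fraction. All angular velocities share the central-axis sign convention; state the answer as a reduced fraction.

Stage 1: N_ring = 27 + 2·14 = 55
Stage 1: 27(ω_s−ω_c) = −55(ω_r−ω_c),  ω_r=0, ω_c=1
Stage 1: ω_s = 1 − (55/27)(0−1) = 82/27
  ⇒ ω_s¹/ω_c¹ = 82/27
Stage 2: N_ring = 18 + 2·13 = 44
Stage 2: 18(ω_s−ω_c) = −44(ω_r−ω_c),  ω_s=0, ω_r=1
Stage 2: 18(0−ω_c) = −44(1−ω_c)  ⇒  62ω_c = 44  ⇒  ω_c = 22/31
  ⇒ ω_c²/ω_r² = 22/31
Coupling ω_r² = ω_s¹ ⇒ overall = 82/27 × 22/31 = 1804/837

1804/837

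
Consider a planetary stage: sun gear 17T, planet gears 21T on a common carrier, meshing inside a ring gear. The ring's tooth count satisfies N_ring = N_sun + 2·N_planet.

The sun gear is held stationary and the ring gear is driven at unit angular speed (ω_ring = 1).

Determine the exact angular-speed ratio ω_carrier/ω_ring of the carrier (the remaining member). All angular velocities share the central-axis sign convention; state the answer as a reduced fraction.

N_ring = 17 + 2·21 = 59
17(ω_s−ω_c) = −59(ω_r−ω_c),  ω_s=0, ω_r=1
17(0−ω_c) = −59(1−ω_c)  ⇒  76ω_c = 59  ⇒  ω_c = 59/76
ω_c/ω_r = 59/76

59/76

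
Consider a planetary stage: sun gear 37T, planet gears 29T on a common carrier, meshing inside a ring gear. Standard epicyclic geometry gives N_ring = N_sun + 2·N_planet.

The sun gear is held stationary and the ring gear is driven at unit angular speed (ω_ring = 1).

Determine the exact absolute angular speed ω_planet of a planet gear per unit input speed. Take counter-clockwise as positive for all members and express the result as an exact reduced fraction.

N_ring = 37 + 2·29 = 95
37(ω_s−ω_c) = −95(ω_r−ω_c),  ω_s=0, ω_r=1
37(0−ω_c) = −95(1−ω_c)  ⇒  132ω_c = 95  ⇒  ω_c = 95/132
sun–planet: 37·(0−95/132) = −29·(ω_p−ω_c)  ⇒  ω_p−ω_c = −(37/29)·(-95/132) = 3515/3828
ω_p = 95/132 + 3515/3828 = 95/58

95/58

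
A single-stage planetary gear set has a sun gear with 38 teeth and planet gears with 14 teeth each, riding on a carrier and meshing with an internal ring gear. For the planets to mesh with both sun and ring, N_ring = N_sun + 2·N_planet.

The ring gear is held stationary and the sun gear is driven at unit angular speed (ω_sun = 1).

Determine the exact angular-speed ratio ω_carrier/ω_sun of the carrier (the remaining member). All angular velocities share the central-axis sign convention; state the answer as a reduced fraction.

N_ring = 38 + 2·14 = 66
38(ω_s−ω_c) = −66(ω_r−ω_c),  ω_r=0, ω_s=1
38(1−ω_c) = −66(0−ω_c)  ⇒  104ω_c = 38  ⇒  ω_c = 19/52
ω_c/ω_s = 19/52

19/52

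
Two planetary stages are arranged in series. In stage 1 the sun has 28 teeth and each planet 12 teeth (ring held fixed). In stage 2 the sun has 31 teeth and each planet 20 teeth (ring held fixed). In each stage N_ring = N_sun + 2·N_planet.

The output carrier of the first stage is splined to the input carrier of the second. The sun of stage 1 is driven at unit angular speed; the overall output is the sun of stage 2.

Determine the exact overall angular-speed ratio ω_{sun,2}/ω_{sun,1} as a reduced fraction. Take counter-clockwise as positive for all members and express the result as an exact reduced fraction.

357/310

Stage 1: N_ring = 28 + 2·12 = 52
Stage 1: 28(ω_s−ω_c) = −52(ω_r−ω_c),  ω_r=0, ω_s=1
Stage 1: 28(1−ω_c) = −52(0−ω_c)  ⇒  80ω_c = 28  ⇒  ω_c = 7/20
  ⇒ ω_c¹/ω_s¹ = 7/20
Stage 2: N_ring = 31 + 2·20 = 71
Stage 2: 31(ω_s−ω_c) = −71(ω_r−ω_c),  ω_r=0, ω_c=1
Stage 2: ω_s = 1 − (71/31)(0−1) = 102/31
  ⇒ ω_s²/ω_c² = 102/31
Coupling ω_c² = ω_c¹ ⇒ overall = 7/20 × 102/31 = 357/310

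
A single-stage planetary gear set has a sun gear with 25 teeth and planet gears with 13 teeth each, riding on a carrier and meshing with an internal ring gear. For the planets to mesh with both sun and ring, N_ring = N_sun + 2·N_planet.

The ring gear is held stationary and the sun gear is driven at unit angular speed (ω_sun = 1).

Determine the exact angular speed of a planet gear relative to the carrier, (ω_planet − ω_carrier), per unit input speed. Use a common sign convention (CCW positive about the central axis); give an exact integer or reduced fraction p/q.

-1275/988

N_ring = 25 + 2·13 = 51
25(ω_s−ω_c) = −51(ω_r−ω_c),  ω_r=0, ω_s=1
25(1−ω_c) = −51(0−ω_c)  ⇒  76ω_c = 25  ⇒  ω_c = 25/76
sun–planet: 25·(1−25/76) = −13·(ω_p−ω_c)  ⇒  ω_p−ω_c = −(25/13)·(51/76) = -1275/988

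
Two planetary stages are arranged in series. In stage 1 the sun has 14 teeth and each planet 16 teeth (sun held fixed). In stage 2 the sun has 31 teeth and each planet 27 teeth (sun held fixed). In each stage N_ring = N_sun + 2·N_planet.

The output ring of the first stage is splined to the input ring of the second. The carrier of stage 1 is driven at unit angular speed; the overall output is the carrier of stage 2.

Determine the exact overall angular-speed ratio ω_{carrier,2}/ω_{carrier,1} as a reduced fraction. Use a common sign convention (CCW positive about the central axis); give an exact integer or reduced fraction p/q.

1275/1334

Stage 1: N_ring = 14 + 2·16 = 46
Stage 1: 14(ω_s−ω_c) = −46(ω_r−ω_c),  ω_s=0, ω_c=1
Stage 1: ω_r = 1 − (14/46)(0−1) = 30/23
  ⇒ ω_r¹/ω_c¹ = 30/23
Stage 2: N_ring = 31 + 2·27 = 85
Stage 2: 31(ω_s−ω_c) = −85(ω_r−ω_c),  ω_s=0, ω_r=1
Stage 2: 31(0−ω_c) = −85(1−ω_c)  ⇒  116ω_c = 85  ⇒  ω_c = 85/116
  ⇒ ω_c²/ω_r² = 85/116
Coupling ω_r² = ω_r¹ ⇒ overall = 30/23 × 85/116 = 1275/1334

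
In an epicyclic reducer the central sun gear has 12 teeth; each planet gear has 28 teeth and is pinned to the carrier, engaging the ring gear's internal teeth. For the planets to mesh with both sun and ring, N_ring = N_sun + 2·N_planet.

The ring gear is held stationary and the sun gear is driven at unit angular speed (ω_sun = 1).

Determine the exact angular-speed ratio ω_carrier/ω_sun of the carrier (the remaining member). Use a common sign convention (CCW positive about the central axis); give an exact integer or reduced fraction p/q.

N_ring = 12 + 2·28 = 68
12(ω_s−ω_c) = −68(ω_r−ω_c),  ω_r=0, ω_s=1
12(1−ω_c) = −68(0−ω_c)  ⇒  80ω_c = 12  ⇒  ω_c = 3/20
ω_c/ω_s = 3/20

3/20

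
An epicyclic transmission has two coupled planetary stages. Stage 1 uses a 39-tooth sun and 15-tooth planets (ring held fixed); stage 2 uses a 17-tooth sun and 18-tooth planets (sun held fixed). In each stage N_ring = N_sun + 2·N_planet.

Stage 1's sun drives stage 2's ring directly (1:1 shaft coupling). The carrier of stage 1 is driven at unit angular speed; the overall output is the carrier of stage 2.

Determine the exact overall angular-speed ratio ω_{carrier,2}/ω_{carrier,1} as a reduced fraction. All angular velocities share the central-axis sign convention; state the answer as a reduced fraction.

Stage 1: N_ring = 39 + 2·15 = 69
Stage 1: 39(ω_s−ω_c) = −69(ω_r−ω_c),  ω_r=0, ω_c=1
Stage 1: ω_s = 1 − (69/39)(0−1) = 36/13
  ⇒ ω_s¹/ω_c¹ = 36/13
Stage 2: N_ring = 17 + 2·18 = 53
Stage 2: 17(ω_s−ω_c) = −53(ω_r−ω_c),  ω_s=0, ω_r=1
Stage 2: 17(0−ω_c) = −53(1−ω_c)  ⇒  70ω_c = 53  ⇒  ω_c = 53/70
  ⇒ ω_c²/ω_r² = 53/70
Coupling ω_r² = ω_s¹ ⇒ overall = 36/13 × 53/70 = 954/455

954/455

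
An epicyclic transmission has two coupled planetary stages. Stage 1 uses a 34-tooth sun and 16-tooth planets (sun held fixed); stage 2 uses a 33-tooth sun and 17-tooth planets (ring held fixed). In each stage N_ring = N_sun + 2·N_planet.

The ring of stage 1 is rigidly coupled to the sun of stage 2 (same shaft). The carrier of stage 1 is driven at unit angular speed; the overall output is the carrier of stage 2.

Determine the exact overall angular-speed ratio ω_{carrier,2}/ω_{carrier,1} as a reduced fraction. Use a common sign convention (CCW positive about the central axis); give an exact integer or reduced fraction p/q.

Stage 1: N_ring = 34 + 2·16 = 66
Stage 1: 34(ω_s−ω_c) = −66(ω_r−ω_c),  ω_s=0, ω_c=1
Stage 1: ω_r = 1 − (34/66)(0−1) = 50/33
  ⇒ ω_r¹/ω_c¹ = 50/33
Stage 2: N_ring = 33 + 2·17 = 67
Stage 2: 33(ω_s−ω_c) = −67(ω_r−ω_c),  ω_r=0, ω_s=1
Stage 2: 33(1−ω_c) = −67(0−ω_c)  ⇒  100ω_c = 33  ⇒  ω_c = 33/100
  ⇒ ω_c²/ω_s² = 33/100
Coupling ω_s² = ω_r¹ ⇒ overall = 50/33 × 33/100 = 1/2

1/2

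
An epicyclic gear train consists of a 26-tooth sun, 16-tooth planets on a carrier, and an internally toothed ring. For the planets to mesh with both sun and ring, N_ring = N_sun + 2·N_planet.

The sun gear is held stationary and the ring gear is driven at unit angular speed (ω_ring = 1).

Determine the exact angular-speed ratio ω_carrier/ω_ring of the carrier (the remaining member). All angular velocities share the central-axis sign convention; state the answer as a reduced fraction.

29/42

N_ring = 26 + 2·16 = 58
26(ω_s−ω_c) = −58(ω_r−ω_c),  ω_s=0, ω_r=1
26(0−ω_c) = −58(1−ω_c)  ⇒  84ω_c = 58  ⇒  ω_c = 29/42
ω_c/ω_r = 29/42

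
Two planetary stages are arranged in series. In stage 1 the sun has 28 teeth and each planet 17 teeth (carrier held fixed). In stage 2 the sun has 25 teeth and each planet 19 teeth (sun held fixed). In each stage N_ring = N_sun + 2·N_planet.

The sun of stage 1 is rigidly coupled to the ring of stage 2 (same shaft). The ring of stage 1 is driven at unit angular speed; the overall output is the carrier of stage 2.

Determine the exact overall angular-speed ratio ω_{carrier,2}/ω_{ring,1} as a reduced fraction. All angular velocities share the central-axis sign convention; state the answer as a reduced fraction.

Stage 1: N_ring = 28 + 2·17 = 62
Stage 1: 28(ω_s−ω_c) = −62(ω_r−ω_c),  ω_c=0, ω_r=1
Stage 1: ω_s = 0 − (62/28)(1−0) = -31/14
  ⇒ ω_s¹/ω_r¹ = -31/14
Stage 2: N_ring = 25 + 2·19 = 63
Stage 2: 25(ω_s−ω_c) = −63(ω_r−ω_c),  ω_s=0, ω_r=1
Stage 2: 25(0−ω_c) = −63(1−ω_c)  ⇒  88ω_c = 63  ⇒  ω_c = 63/88
  ⇒ ω_c²/ω_r² = 63/88
Coupling ω_r² = ω_s¹ ⇒ overall = -31/14 × 63/88 = -279/176

-279/176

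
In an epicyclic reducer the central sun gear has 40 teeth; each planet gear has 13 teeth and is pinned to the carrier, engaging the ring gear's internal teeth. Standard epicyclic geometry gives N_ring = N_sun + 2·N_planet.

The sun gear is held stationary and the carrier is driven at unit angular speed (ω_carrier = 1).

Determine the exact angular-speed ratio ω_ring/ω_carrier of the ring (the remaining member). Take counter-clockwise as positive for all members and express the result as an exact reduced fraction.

53/33

N_ring = 40 + 2·13 = 66
40(ω_s−ω_c) = −66(ω_r−ω_c),  ω_s=0, ω_c=1
ω_r = 1 − (40/66)(0−1) = 53/33
ω_r/ω_c = 53/33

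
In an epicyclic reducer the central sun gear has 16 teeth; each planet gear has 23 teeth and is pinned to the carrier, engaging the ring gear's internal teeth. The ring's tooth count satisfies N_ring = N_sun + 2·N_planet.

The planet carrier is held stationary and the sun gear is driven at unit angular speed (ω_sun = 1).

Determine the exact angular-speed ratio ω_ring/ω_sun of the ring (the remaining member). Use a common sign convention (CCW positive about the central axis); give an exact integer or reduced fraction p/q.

N_ring = 16 + 2·23 = 62
16(ω_s−ω_c) = −62(ω_r−ω_c),  ω_c=0, ω_s=1
ω_r = 0 − (16/62)(1−0) = -8/31
ω_r/ω_s = -8/31

-8/31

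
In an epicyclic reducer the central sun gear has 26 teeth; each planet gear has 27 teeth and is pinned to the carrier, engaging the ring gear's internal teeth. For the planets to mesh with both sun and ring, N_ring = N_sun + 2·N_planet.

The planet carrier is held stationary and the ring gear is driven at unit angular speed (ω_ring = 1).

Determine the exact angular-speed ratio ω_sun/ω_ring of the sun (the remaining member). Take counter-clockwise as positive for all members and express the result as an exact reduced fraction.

-40/13

N_ring = 26 + 2·27 = 80
26(ω_s−ω_c) = −80(ω_r−ω_c),  ω_c=0, ω_r=1
ω_s = 0 − (80/26)(1−0) = -40/13
ω_s/ω_r = -40/13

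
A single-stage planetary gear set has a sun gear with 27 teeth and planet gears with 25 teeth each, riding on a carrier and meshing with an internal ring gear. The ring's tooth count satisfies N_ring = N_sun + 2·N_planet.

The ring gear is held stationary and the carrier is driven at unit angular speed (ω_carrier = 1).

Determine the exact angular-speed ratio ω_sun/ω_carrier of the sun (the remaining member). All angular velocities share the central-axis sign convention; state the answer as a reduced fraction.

N_ring = 27 + 2·25 = 77
27(ω_s−ω_c) = −77(ω_r−ω_c),  ω_r=0, ω_c=1
ω_s = 1 − (77/27)(0−1) = 104/27
ω_s/ω_c = 104/27

104/27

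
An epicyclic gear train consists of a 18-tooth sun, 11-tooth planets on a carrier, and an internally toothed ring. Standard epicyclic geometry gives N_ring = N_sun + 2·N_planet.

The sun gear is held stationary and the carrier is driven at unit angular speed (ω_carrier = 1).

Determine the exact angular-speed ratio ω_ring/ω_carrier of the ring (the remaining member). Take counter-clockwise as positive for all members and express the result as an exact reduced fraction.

N_ring = 18 + 2·11 = 40
18(ω_s−ω_c) = −40(ω_r−ω_c),  ω_s=0, ω_c=1
ω_r = 1 − (18/40)(0−1) = 29/20
ω_r/ω_c = 29/20

29/20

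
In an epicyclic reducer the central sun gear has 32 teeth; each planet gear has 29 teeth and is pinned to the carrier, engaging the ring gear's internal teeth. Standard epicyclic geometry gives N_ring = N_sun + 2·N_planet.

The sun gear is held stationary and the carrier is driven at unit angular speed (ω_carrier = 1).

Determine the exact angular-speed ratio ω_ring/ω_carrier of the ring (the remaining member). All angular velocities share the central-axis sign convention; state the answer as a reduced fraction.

61/45

N_ring = 32 + 2·29 = 90
32(ω_s−ω_c) = −90(ω_r−ω_c),  ω_s=0, ω_c=1
ω_r = 1 − (32/90)(0−1) = 61/45
ω_r/ω_c = 61/45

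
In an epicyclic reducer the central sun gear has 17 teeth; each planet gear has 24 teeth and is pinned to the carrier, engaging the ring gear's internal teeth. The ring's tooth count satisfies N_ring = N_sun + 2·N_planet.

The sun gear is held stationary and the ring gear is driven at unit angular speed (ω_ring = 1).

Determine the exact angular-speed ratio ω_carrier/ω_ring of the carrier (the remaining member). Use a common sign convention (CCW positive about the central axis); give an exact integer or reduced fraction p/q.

N_ring = 17 + 2·24 = 65
17(ω_s−ω_c) = −65(ω_r−ω_c),  ω_s=0, ω_r=1
17(0−ω_c) = −65(1−ω_c)  ⇒  82ω_c = 65  ⇒  ω_c = 65/82
ω_c/ω_r = 65/82

65/82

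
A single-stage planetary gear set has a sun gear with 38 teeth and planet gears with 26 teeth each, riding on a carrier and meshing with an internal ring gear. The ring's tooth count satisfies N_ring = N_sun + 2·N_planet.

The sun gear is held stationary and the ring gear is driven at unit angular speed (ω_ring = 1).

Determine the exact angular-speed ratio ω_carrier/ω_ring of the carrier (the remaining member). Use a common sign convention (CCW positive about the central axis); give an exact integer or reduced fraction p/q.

45/64

N_ring = 38 + 2·26 = 90
38(ω_s−ω_c) = −90(ω_r−ω_c),  ω_s=0, ω_r=1
38(0−ω_c) = −90(1−ω_c)  ⇒  128ω_c = 90  ⇒  ω_c = 45/64
ω_c/ω_r = 45/64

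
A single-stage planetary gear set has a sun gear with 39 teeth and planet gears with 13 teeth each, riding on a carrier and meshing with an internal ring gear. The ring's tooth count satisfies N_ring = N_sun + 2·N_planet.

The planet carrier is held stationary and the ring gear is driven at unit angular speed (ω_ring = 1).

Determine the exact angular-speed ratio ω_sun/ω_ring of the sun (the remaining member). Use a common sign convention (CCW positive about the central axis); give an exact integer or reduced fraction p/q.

N_ring = 39 + 2·13 = 65
39(ω_s−ω_c) = −65(ω_r−ω_c),  ω_c=0, ω_r=1
ω_s = 0 − (65/39)(1−0) = -5/3
ω_s/ω_r = -5/3

-5/3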